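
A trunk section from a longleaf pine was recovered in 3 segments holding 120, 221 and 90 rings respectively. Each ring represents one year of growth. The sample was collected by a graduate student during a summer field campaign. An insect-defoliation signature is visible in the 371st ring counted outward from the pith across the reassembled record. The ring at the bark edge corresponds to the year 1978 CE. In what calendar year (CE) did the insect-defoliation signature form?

Total rings = 120 + 221 + 90 = 431.
Between ring 371 and the bark edge there are 431 − 371 = 60 rings.
Counting back 60 years from 1978 CE places the insect-defoliation signature in 1978 − 60 = 1918 CE.

1918 CE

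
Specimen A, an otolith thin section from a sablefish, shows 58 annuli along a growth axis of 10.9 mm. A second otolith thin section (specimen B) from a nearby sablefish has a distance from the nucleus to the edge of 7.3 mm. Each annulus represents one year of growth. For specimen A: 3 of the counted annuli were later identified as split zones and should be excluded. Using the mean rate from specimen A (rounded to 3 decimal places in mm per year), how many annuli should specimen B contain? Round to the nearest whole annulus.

37 annuli

Specimen A: true annulus count = 58 − 3 = 55.
A: 10.9 mm over 55 years gives 10.9 / 55 ≈ 0.198 mm/yr.
For B, 7.3 / 0.198 = 36.87 years ≈ 37 annuli.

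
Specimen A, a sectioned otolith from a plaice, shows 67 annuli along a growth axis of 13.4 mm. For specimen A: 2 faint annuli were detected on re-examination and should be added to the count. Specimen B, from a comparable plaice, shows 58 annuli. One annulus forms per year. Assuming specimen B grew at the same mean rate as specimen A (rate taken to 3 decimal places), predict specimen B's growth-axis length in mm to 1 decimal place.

Specimen A: correcting the raw count gives 67 + 2 = 69 true annuli.
A: Mean rate = 13.4 mm / 69 years ≈ 0.194 mm per year.
Length of B = 0.194 × 58 = 11.3 mm.

11.3 mm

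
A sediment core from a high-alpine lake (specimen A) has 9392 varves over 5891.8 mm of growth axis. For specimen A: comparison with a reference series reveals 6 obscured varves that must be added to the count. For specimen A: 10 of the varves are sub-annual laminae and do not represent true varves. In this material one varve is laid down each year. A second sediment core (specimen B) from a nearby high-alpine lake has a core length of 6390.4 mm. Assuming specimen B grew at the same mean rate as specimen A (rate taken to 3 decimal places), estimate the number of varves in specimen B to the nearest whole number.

Specimen A: adjusted count: 9392 − 10 + 6 = 9388 varves.
A: Mean rate = 5891.8 mm / 9388 years ≈ 0.628 mm per year.
Specimen B: 6390.4 mm / 0.628 mm per year = 10175.80 years ≈ 10176 varves.

10176 varves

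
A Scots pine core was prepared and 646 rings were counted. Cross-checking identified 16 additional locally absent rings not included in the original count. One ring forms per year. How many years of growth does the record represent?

662 years

After corrections the count is 646 + 16 = 662 rings.
With a one-to-one ring periodicity this is 662 years.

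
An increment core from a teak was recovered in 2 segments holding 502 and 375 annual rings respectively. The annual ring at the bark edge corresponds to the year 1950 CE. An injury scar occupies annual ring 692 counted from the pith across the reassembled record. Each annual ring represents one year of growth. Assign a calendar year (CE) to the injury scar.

Total annual rings = 502 + 375 = 877.
Between annual ring 692 and the bark edge there are 877 − 692 = 185 annual rings.
1950 − 185 = 1765 CE.

1765 CE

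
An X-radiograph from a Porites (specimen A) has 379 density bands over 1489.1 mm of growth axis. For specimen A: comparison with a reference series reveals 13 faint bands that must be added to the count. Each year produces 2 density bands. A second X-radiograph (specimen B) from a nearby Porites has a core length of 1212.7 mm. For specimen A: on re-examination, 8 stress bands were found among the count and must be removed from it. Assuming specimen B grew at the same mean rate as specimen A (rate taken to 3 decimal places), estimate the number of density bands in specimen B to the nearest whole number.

313 density bands

Specimen A: adjusted count: 379 − 8 + 13 = 384 density bands.
Specimen A: dividing by 2 density bands per year: 384 / 2 = 192 years.
A: Extension rate ≈ 1489.1 / 192 = 7.756 mm/yr.
For B, 1212.7 / 7.756 = 156.36 years; at 2 density bands per year that is 156.36 × 2 ≈ 313 density bands.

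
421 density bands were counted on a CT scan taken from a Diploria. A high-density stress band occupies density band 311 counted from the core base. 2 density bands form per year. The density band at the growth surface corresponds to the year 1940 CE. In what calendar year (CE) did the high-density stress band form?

1885 CE

The high-density stress band sits at density band 311 from the core base, so 421 − 311 = 110 density bands formed after it.
With 2 density bands per year, 110 / 2 = 55 years.
The density band at the growth surface is 1940 CE, so the high-density stress band dates to 1940 − 55 = 1885 CE.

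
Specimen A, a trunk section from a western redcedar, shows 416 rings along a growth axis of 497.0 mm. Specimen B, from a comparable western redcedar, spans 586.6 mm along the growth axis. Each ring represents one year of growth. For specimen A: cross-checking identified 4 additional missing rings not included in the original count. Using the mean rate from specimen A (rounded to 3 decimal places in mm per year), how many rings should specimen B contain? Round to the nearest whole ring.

496 rings

Specimen A: after corrections the count is 416 + 4 = 420 rings.
A: Extension rate ≈ 497.0 / 420 = 1.183 mm/year.
Specimen B: 586.6 mm / 1.183 mm per year = 495.86 years ≈ 496 rings.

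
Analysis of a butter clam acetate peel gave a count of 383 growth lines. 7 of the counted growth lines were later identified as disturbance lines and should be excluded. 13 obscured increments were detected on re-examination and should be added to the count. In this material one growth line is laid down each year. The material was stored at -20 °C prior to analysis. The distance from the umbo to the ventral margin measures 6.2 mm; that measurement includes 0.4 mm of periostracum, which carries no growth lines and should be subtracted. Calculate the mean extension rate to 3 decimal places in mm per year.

0.015 mm per year

After corrections the count is 383 − 7 + 13 = 389 growth lines.
Net length = 6.2 − 0.4 = 5.8 mm.
5.8 mm over 389 years gives 5.8 / 389 ≈ 0.015 mm per year.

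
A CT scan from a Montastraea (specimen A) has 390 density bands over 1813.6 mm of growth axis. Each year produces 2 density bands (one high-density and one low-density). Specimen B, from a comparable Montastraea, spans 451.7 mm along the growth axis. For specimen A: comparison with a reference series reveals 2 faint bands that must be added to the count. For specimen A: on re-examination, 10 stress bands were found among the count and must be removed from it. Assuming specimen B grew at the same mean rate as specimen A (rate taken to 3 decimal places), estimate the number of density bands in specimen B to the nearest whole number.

95 density bands

Specimen A: true density band count = 390 − 10 + 2 = 382.
Specimen A: 382 density bands at 2 per year is 382 / 2 = 191 years.
A: Mean rate = 1813.6 mm / 191 years ≈ 9.495 mm/yr.
For B, 451.7 / 9.495 = 47.57 years; at 2 density bands per year that is 47.57 × 2 ≈ 95 density bands.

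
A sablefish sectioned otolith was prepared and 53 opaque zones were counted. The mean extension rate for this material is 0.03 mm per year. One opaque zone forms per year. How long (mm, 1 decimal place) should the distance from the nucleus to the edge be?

1.6 mm

The record spans 53 years at 0.03 mm per year.
53 years at 0.03 mm/year gives 0.03 × 53 = 1.6 mm.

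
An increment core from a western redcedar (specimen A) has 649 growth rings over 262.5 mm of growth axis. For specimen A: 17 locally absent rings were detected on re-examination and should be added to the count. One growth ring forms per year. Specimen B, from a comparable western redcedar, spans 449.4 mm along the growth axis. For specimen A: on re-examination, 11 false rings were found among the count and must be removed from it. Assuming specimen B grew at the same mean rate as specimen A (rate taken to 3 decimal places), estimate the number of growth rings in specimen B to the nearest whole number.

Specimen A: correcting the raw count gives 649 − 11 + 17 = 655 true growth rings.
A: Extension rate ≈ 262.5 / 655 = 0.401 mm/yr.
Specimen B: 449.4 mm / 0.401 mm per year = 1120.70 years ≈ 1121 growth rings.

1121 growth rings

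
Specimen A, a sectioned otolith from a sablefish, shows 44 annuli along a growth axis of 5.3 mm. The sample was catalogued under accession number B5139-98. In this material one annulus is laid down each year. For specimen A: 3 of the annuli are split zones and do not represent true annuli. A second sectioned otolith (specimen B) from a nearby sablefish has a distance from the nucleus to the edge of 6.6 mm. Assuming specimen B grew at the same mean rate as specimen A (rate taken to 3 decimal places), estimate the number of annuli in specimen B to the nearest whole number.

51 annuli

Specimen A: correcting the raw count gives 44 − 3 = 41 true annuli.
A: 5.3 mm over 41 years gives 5.3 / 41 ≈ 0.129 mm/yr.
For B, 6.6 / 0.129 = 51.16 years ≈ 51 annuli.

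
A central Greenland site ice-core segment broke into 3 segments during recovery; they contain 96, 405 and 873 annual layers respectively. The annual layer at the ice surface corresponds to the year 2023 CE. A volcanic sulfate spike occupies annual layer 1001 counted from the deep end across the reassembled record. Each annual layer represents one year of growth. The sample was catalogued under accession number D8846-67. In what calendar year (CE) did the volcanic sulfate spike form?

Total annual layers = 96 + 405 + 873 = 1374.
1374 − 1001 = 373 annual layers lie beyond the volcanic sulfate spike toward the ice surface.
Counting back 373 years from 2023 CE places the volcanic sulfate spike in 2023 − 373 = 1650 CE.

1650 CE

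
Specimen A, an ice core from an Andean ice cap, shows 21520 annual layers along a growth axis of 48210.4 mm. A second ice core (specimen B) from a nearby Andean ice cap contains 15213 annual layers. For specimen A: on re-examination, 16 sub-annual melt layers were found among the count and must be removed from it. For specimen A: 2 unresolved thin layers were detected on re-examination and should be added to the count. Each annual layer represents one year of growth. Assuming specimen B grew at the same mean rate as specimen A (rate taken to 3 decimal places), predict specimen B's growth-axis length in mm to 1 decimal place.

34107.5 mm

Specimen A: adjusted count: 21520 − 16 + 2 = 21506 annual layers.
A: Mean rate = 48210.4 mm / 21506 years ≈ 2.242 mm per year.
Length of B = 2.242 × 15213 = 34107.5 mm.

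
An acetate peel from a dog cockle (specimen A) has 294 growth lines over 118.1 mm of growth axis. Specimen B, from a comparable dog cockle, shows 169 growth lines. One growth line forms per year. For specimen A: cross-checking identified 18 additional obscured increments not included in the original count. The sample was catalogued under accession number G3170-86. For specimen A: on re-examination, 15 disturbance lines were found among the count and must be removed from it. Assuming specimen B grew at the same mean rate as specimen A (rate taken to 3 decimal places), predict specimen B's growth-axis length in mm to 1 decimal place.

Specimen A: true growth line count = 294 − 15 + 18 = 297.
A: Mean rate = 118.1 mm / 297 years ≈ 0.398 mm/yr.
For B, 0.398 mm/year × 169 years = 67.3 mm.

67.3 mm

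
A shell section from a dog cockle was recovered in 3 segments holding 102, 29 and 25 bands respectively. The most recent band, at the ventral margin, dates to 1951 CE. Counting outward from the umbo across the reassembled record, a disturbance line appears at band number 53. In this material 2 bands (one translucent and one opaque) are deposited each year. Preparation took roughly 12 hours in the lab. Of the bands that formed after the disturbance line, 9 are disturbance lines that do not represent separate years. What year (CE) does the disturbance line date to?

1904 CE

Total bands = 102 + 29 + 25 = 156.
Between band 53 and the ventral margin there are 156 − 53 = 103 bands.
Removing the 9 false bands leaves 103 − 9 = 94 true bands beyond the disturbance line.
Dividing by 2 bands per year: 94 / 2 = 47 years.
The band at the ventral margin is 1951 CE, so the disturbance line dates to 1951 − 47 = 1904 CE.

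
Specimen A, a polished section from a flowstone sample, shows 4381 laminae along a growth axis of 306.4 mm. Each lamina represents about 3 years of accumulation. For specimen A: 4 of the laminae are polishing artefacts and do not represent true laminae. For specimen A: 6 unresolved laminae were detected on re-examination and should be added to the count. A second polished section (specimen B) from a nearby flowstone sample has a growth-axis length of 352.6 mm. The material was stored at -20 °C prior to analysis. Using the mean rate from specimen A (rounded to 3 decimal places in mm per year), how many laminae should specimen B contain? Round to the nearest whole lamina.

Specimen A: true lamina count = 4381 − 4 + 6 = 4383.
Specimen A: 4383 laminae at 3 years each span 4383 × 3 = 13149 years.
A: Extension rate ≈ 306.4 / 13149 = 0.023 mm/year.
Specimen B: 352.6 mm / 0.023 mm per year = 15330.43 years; at 3 years per lamina that is 15330.43 / 3 ≈ 5110 laminae.

5110 laminae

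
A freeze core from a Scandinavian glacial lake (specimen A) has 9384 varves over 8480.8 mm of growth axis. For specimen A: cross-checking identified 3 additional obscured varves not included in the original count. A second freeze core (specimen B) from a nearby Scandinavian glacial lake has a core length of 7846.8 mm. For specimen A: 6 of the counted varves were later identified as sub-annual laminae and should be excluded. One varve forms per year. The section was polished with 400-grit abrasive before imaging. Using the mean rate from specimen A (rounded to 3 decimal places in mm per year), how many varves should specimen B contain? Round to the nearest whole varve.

8680 varves

Specimen A: after corrections the count is 9384 − 6 + 3 = 9381 varves.
A: Extension rate ≈ 8480.8 / 9381 = 0.904 mm/yr.
B spans 7846.8 / 0.904 = 8680.09 years ≈ 8680 varves.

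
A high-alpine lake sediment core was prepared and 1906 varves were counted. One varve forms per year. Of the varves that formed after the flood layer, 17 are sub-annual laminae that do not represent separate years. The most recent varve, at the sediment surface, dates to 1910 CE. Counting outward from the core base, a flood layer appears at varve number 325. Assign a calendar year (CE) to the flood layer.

The flood layer sits at varve 325 from the core base, so 1906 − 325 = 1581 varves formed after it.
Excluding 17 false varves: 1581 − 17 = 1564.
Counting back 1564 years from 1910 CE places the flood layer in 1910 − 1564 = 346 CE.

346 CE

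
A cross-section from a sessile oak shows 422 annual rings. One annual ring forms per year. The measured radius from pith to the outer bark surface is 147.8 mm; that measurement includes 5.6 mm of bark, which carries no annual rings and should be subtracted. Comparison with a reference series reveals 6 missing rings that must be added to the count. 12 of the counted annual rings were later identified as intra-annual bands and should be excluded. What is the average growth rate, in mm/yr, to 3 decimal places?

After corrections the count is 422 − 12 + 6 = 416 annual rings.
Removing the 5.6 mm offcut leaves 147.8 − 5.6 = 142.2 mm.
142.2 mm over 416 years gives 142.2 / 416 ≈ 0.342 mm/yr.

0.342 mm/yr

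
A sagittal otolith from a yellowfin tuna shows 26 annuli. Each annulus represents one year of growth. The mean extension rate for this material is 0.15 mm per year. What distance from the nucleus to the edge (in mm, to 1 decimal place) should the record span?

3.9 mm

The record spans 26 years at 0.15 mm per year.
Length ≈ 0.15 × 26 = 3.9 mm.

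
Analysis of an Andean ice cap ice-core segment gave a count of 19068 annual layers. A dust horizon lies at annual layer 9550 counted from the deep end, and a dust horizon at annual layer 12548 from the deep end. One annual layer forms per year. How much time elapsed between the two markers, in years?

2998 yr

Separation: 12548 − 9550 = 2998 annual layers.
That is 2998 years at one annual layer per year.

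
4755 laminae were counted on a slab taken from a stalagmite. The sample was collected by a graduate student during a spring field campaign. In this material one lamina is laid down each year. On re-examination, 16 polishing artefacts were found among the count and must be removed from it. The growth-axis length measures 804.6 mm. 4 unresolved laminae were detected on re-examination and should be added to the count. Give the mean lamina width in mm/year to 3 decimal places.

After corrections the count is 4755 − 16 + 4 = 4743 laminae.
804.6 mm over 4743 years gives 804.6 / 4743 ≈ 0.170 mm/year.

0.170 mm/year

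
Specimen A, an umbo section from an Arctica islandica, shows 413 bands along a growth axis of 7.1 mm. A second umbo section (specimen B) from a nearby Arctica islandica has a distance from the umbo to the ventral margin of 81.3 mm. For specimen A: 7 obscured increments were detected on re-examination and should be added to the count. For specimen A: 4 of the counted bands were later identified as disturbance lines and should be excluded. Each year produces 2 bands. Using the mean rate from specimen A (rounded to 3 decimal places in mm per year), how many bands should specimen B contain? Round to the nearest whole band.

4782 bands

Specimen A: correcting the raw count gives 413 − 4 + 7 = 416 true bands.
Specimen A: with 2 bands per year, 416 / 2 = 208 years.
A: 7.1 mm over 208 years gives 7.1 / 208 ≈ 0.034 mm/yr.
B spans 81.3 / 0.034 = 2391.18 years; at 2 bands per year that is 2391.18 × 2 ≈ 4782 bands.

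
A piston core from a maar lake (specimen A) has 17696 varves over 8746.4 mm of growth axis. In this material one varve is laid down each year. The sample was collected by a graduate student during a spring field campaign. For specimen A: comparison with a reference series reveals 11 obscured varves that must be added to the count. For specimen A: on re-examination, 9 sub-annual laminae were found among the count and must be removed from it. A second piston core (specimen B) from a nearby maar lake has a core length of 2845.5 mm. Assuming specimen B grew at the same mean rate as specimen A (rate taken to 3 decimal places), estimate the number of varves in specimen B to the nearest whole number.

Specimen A: after corrections the count is 17696 − 9 + 11 = 17698 varves.
A: 8746.4 mm over 17698 years gives 8746.4 / 17698 ≈ 0.494 mm/year.
Specimen B: 2845.5 mm / 0.494 mm per year = 5760.12 years ≈ 5760 varves.

5760 varves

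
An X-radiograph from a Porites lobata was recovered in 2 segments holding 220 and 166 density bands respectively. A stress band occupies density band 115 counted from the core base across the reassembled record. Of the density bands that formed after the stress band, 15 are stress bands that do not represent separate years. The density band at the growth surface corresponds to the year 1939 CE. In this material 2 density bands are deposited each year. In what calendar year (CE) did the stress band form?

1811 CE

Total density bands = 220 + 166 = 386.
Between density band 115 and the growth surface there are 386 − 115 = 271 density bands.
Removing the 15 false density bands leaves 271 − 15 = 256 true density bands beyond the stress band.
With 2 density bands per year, 256 / 2 = 128 years.
Counting back 128 years from 1939 CE places the stress band in 1939 − 128 = 1811 CE.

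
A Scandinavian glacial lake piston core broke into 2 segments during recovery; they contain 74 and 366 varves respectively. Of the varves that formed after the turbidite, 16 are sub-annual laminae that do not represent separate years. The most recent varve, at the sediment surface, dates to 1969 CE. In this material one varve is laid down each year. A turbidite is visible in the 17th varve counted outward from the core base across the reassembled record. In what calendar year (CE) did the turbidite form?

1562 CE

Total varves = 74 + 366 = 440.
440 − 17 = 423 varves lie beyond the turbidite toward the sediment surface.
423 − 16 false = 407 true varves after the turbidite.
Counting back 407 years from 1969 CE places the turbidite in 1969 − 407 = 1562 CE.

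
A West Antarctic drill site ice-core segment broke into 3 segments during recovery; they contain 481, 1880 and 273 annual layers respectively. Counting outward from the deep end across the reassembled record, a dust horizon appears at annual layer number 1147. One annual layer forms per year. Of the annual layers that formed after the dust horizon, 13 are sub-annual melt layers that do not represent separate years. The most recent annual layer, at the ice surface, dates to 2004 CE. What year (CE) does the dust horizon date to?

Total annual layers = 481 + 1880 + 273 = 2634.
Between annual layer 1147 and the ice surface there are 2634 − 1147 = 1487 annual layers.
1487 − 13 false = 1474 true annual layers after the dust horizon.
2004 − 1474 = 530 CE.

530 CE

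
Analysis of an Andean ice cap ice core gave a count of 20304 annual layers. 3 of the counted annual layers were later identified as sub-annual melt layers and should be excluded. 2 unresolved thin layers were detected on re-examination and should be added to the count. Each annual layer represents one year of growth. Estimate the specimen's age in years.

After corrections the count is 20304 − 3 + 2 = 20303 annual layers.
At one annual layer per year, that is 20303 years.

20303 years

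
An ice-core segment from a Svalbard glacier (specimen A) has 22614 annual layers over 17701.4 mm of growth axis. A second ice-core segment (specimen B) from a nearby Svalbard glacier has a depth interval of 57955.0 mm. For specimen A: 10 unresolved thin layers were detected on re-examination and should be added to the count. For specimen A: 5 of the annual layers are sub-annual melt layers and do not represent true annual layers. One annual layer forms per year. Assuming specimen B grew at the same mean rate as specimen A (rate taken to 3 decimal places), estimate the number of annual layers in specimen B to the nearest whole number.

Specimen A: true annual layer count = 22614 − 5 + 10 = 22619.
A: Mean rate = 17701.4 mm / 22619 years ≈ 0.783 mm/yr.
B spans 57955.0 / 0.783 = 74016.60 years ≈ 74017 annual layers.

74017 annual layers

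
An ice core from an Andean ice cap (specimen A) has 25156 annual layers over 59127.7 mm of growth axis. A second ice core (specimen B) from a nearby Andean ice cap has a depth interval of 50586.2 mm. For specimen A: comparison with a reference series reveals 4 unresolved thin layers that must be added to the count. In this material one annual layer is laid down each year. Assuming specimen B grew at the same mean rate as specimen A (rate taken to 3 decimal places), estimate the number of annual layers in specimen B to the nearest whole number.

21526 annual layers

Specimen A: correcting the raw count gives 25156 + 4 = 25160 true annual layers.
A: 59127.7 mm over 25160 years gives 59127.7 / 25160 ≈ 2.350 mm/yr.
B spans 50586.2 / 2.350 = 21526.04 years ≈ 21526 annual layers.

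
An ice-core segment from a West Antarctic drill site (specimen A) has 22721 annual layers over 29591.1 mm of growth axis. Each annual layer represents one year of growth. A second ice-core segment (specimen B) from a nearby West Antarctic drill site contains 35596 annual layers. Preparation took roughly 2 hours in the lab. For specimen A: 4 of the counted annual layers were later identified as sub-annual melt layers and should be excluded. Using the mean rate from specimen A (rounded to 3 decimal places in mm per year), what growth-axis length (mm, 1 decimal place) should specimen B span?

Specimen A: true annual layer count = 22721 − 4 = 22717.
A: Mean rate = 29591.1 mm / 22717 years ≈ 1.303 mm/year.
B's length ≈ 1.303 × 35596 = 46381.6 mm.

46381.6 mm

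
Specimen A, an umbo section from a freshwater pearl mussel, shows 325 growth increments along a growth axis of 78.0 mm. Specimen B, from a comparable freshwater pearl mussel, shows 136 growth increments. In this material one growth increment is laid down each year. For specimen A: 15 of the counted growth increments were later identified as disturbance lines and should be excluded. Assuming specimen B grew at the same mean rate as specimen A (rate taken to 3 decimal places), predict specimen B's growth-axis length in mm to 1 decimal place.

34.3 mm

Specimen A: true growth increment count = 325 − 15 = 310.
A: Extension rate ≈ 78.0 / 310 = 0.252 mm per year.
Length of B = 0.252 × 136 = 34.3 mm.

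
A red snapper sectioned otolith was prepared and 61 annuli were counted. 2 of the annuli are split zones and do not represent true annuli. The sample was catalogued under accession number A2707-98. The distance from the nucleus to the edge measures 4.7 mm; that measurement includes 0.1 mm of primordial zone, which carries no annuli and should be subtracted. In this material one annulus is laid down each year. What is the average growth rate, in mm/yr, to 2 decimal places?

0.08 mm/yr

True annulus count = 61 − 2 = 59.
Net length = 4.7 − 0.1 = 4.6 mm.
4.6 mm over 59 years gives 4.6 / 59 ≈ 0.08 mm/yr.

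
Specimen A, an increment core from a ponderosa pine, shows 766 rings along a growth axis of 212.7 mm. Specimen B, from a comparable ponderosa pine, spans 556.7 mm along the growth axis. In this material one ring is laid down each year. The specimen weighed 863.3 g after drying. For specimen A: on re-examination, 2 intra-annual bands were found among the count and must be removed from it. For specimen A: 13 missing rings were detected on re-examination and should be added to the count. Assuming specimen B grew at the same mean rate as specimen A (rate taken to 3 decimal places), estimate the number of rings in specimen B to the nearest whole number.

2032 rings

Specimen A: true ring count = 766 − 2 + 13 = 777.
A: Extension rate ≈ 212.7 / 777 = 0.274 mm/yr.
Specimen B: 556.7 mm / 0.274 mm per year = 2031.75 years ≈ 2032 rings.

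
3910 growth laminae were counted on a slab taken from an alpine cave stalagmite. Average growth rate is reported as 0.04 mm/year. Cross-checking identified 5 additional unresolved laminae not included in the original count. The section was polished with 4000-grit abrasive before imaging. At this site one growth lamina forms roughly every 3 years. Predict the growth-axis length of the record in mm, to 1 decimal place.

469.8 mm

True growth lamina count = 3910 + 5 = 3915.
3915 growth laminae at 3 years each span 3915 × 3 = 11745 years.
Length ≈ 0.04 × 11745 = 469.8 mm.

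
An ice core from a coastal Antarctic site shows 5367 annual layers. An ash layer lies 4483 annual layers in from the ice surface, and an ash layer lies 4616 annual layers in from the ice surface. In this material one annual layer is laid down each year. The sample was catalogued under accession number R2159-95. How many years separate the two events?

4616 − 4483 = 133 annual layers lie between the two events.
One annual layer per year makes the interval 133 years.

133 years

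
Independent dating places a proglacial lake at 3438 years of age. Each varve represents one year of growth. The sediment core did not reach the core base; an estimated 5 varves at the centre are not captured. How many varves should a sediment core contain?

3433 varves

One varve per year gives 3438 varves over 3438 years.
Less the 5 uncaptured varves: 3438 − 5 = 3433.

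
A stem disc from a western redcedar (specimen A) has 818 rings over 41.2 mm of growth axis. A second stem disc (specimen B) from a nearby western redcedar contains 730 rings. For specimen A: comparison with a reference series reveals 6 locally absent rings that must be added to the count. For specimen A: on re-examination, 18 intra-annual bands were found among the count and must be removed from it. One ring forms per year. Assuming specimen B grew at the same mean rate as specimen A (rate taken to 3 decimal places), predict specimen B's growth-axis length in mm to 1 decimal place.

37.2 mm

Specimen A: after corrections the count is 818 − 18 + 6 = 806 rings.
A: 41.2 mm over 806 years gives 41.2 / 806 ≈ 0.051 mm/yr.
Length of B = 0.051 × 730 = 37.2 mm.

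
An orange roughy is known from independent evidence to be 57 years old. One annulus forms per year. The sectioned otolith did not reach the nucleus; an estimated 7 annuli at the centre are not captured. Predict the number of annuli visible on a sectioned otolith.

50 annuli

One annulus per year gives 57 annuli over 57 years.
Subtracting the 7 annuli not captured gives 57 − 7 = 50 annuli in the record.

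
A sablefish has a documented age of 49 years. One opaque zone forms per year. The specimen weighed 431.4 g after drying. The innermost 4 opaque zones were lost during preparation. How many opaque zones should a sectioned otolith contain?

45 opaque zones

Expected opaque zones over 49 years: 49.
Subtracting the 4 opaque zones not captured gives 49 − 4 = 45 opaque zones in the record.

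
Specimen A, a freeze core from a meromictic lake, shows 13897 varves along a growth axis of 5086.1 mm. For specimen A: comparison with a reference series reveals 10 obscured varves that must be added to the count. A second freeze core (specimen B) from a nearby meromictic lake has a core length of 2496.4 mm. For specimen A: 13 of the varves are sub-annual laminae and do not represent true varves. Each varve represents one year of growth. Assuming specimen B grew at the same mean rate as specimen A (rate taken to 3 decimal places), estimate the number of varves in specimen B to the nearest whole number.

Specimen A: adjusted count: 13897 − 13 + 10 = 13894 varves.
A: 5086.1 mm over 13894 years gives 5086.1 / 13894 ≈ 0.366 mm/yr.
Specimen B: 2496.4 mm / 0.366 mm per year = 6820.77 years ≈ 6821 varves.

6821 varves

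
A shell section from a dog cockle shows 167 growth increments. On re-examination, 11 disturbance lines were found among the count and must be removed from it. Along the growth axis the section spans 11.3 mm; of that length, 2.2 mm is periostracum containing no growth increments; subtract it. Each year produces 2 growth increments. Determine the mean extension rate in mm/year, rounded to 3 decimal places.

Correcting the raw count gives 167 − 11 = 156 true growth increments.
With 2 growth increments per year, 156 / 2 = 78 years.
The growth record spans 11.3 − 2.2 = 9.1 mm.
Mean rate = 9.1 mm / 78 years ≈ 0.117 mm/year.

0.117 mm/year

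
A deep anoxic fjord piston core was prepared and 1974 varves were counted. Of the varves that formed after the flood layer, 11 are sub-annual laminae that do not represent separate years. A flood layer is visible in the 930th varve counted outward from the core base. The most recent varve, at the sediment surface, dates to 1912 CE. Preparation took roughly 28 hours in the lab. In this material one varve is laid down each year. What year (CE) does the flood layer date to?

879 CE

The flood layer sits at varve 930 from the core base, so 1974 − 930 = 1044 varves formed after it.
1044 − 11 false = 1033 true varves after the flood layer.
1912 − 1033 = 879 CE.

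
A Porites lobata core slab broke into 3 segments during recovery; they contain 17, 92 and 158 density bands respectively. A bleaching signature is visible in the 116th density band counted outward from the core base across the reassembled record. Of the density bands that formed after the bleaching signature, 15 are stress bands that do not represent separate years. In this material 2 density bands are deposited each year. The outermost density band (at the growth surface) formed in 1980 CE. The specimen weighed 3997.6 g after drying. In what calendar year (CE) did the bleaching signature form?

Total density bands = 17 + 92 + 158 = 267.
The bleaching signature sits at density band 116 from the core base, so 267 − 116 = 151 density bands formed after it.
Excluding 15 false density bands: 151 − 15 = 136.
Dividing by 2 density bands per year: 136 / 2 = 68 years.
Counting back 68 years from 1980 CE places the bleaching signature in 1980 − 68 = 1912 CE.

1912 CE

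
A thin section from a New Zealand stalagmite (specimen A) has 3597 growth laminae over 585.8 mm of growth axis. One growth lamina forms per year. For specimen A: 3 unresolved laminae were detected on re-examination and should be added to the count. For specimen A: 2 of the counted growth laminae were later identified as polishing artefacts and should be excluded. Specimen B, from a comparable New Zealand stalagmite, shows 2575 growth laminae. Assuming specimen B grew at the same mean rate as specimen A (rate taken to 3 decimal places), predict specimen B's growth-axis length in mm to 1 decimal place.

Specimen A: after corrections the count is 3597 − 2 + 3 = 3598 growth laminae.
A: Mean rate = 585.8 mm / 3598 years ≈ 0.163 mm/yr.
B's length ≈ 0.163 × 2575 = 419.7 mm.

419.7 mm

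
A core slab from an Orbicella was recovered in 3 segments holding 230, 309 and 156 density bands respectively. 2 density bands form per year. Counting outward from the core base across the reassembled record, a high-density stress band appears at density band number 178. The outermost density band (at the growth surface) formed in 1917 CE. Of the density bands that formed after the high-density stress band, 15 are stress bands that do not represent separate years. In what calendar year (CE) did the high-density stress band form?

Total density bands = 230 + 309 + 156 = 695.
695 − 178 = 517 density bands lie beyond the high-density stress band toward the growth surface.
Excluding 15 false density bands: 517 − 15 = 502.
Dividing by 2 density bands per year: 502 / 2 = 251 years.
The density band at the growth surface is 1917 CE, so the high-density stress band dates to 1917 − 251 = 1666 CE.

1666 CE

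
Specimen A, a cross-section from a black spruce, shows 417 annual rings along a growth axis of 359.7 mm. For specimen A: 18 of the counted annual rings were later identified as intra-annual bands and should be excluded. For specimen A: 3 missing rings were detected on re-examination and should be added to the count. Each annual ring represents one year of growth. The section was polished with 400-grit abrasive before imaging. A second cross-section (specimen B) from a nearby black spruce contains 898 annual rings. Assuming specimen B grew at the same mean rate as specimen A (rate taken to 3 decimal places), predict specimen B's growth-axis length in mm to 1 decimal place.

Specimen A: true annual ring count = 417 − 18 + 3 = 402.
A: 359.7 mm over 402 years gives 359.7 / 402 ≈ 0.895 mm/yr.
B's length ≈ 0.895 × 898 = 803.7 mm.

803.7 mm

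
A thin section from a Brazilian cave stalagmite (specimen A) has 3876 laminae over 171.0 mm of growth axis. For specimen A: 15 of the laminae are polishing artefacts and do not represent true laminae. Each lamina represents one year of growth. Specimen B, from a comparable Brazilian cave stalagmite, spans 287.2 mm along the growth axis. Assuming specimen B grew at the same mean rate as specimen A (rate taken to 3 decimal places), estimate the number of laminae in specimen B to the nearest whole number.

Specimen A: correcting the raw count gives 3876 − 15 = 3861 true laminae.
A: Mean rate = 171.0 mm / 3861 years ≈ 0.044 mm/yr.
Specimen B: 287.2 mm / 0.044 mm per year = 6527.27 years ≈ 6527 laminae.

6527 laminae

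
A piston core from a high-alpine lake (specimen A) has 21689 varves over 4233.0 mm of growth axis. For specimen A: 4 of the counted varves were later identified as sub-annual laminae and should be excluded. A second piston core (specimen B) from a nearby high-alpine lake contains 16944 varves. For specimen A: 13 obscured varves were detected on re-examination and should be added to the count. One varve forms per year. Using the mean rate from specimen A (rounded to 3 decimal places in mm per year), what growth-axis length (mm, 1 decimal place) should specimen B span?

3304.1 mm

Specimen A: true varve count = 21689 − 4 + 13 = 21698.
A: 4233.0 mm over 21698 years gives 4233.0 / 21698 ≈ 0.195 mm per year.
For B, 0.195 mm/year × 16944 years = 3304.1 mm.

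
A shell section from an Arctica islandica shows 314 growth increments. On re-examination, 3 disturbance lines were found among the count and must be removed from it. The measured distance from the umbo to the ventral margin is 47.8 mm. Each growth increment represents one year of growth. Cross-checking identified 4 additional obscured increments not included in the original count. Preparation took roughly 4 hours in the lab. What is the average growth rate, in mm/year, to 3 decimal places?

0.152 mm/year

Correcting the raw count gives 314 − 3 + 4 = 315 true growth increments.
47.8 mm over 315 years gives 47.8 / 315 ≈ 0.152 mm/year.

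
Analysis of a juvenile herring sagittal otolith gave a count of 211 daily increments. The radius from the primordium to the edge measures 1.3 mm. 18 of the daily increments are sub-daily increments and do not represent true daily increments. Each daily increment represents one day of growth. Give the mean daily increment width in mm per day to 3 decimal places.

After corrections the count is 211 − 18 = 193 daily increments.
Mean rate = 1.3 mm / 193 days ≈ 0.007 mm per day.

0.007 mm per day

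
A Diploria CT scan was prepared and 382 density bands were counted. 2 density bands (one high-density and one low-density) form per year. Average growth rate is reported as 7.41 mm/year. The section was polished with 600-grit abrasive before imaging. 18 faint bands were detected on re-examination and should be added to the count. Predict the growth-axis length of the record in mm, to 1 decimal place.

1482.0 mm

True density band count = 382 + 18 = 400.
With 2 density bands per year, 400 / 2 = 200 years.
Predicted length = 7.41 mm/year × 200 years = 1482.0 mm.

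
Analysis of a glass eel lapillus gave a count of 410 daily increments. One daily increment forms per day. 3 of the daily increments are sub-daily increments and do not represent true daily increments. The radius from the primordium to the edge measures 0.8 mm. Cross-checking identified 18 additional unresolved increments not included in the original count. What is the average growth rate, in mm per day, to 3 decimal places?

After corrections the count is 410 − 3 + 18 = 425 daily increments.
0.8 mm over 425 days gives 0.8 / 425 ≈ 0.002 mm per day.

0.002 mm per day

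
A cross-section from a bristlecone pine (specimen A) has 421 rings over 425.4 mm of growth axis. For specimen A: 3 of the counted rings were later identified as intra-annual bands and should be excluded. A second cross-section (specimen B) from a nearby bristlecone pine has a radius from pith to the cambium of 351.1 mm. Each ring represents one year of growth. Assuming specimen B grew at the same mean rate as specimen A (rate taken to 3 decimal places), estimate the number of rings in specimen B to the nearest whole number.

Specimen A: adjusted count: 421 − 3 = 418 rings.
A: Mean rate = 425.4 mm / 418 years ≈ 1.018 mm per year.
Specimen B: 351.1 mm / 1.018 mm per year = 344.89 years ≈ 345 rings.

345 rings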